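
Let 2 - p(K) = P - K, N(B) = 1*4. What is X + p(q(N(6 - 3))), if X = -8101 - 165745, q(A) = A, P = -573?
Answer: -173267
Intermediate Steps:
N(B) = 4
p(K) = 575 + K (p(K) = 2 - (-573 - K) = 2 + (573 + K) = 575 + K)
X = -173846
X + p(q(N(6 - 3))) = -173846 + (575 + 4) = -173846 + 579 = -173267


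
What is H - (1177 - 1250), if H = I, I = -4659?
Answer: -4586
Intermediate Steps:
H = -4659
H - (1177 - 1250) = -4659 - (1177 - 1250) = -4659 - 1*(-73) = -4659 + 73 = -4586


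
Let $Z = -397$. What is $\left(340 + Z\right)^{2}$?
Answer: $3249$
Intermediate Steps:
$\left(340 + Z\right)^{2} = \left(340 - 397\right)^{2} = \left(-57\right)^{2} = 3249$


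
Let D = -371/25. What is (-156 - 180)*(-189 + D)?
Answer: 1712256/25 ≈ 68490.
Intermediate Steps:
D = -371/25 (D = -371*1/25 = -371/25 ≈ -14.840)
(-156 - 180)*(-189 + D) = (-156 - 180)*(-189 - 371/25) = -336*(-5096/25) = 1712256/25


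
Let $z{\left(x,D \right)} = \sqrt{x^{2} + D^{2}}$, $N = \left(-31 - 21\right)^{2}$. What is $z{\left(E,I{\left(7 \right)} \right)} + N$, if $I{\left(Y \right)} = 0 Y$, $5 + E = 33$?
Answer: $2732$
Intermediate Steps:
$E = 28$ ($E = -5 + 33 = 28$)
$I{\left(Y \right)} = 0$
$N = 2704$ ($N = \left(-52\right)^{2} = 2704$)
$z{\left(x,D \right)} = \sqrt{D^{2} + x^{2}}$
$z{\left(E,I{\left(7 \right)} \right)} + N = \sqrt{0^{2} + 28^{2}} + 2704 = \sqrt{0 + 784} + 2704 = \sqrt{784} + 2704 = 28 + 2704 = 2732$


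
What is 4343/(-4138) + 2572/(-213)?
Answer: -11567995/881394 ≈ -13.125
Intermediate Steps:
4343/(-4138) + 2572/(-213) = 4343*(-1/4138) + 2572*(-1/213) = -4343/4138 - 2572/213 = -11567995/881394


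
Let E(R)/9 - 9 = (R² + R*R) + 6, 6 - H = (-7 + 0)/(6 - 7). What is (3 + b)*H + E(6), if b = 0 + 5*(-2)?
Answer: 790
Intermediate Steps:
b = -10 (b = 0 - 10 = -10)
H = -1 (H = 6 - (-7 + 0)/(6 - 7) = 6 - (-7)/(-1) = 6 - (-7)*(-1) = 6 - 1*7 = 6 - 7 = -1)
E(R) = 135 + 18*R² (E(R) = 81 + 9*((R² + R*R) + 6) = 81 + 9*((R² + R²) + 6) = 81 + 9*(2*R² + 6) = 81 + 9*(6 + 2*R²) = 81 + (54 + 18*R²) = 135 + 18*R²)
(3 + b)*H + E(6) = (3 - 10)*(-1) + (135 + 18*6²) = -7*(-1) + (135 + 18*36) = 7 + (135 + 648) = 7 + 783 = 790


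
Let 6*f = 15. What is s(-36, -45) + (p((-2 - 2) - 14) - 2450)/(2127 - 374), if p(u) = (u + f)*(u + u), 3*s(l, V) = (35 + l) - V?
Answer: 71456/5259 ≈ 13.587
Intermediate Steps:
f = 5/2 (f = (1/6)*15 = 5/2 ≈ 2.5000)
s(l, V) = 35/3 - V/3 + l/3 (s(l, V) = ((35 + l) - V)/3 = (35 + l - V)/3 = 35/3 - V/3 + l/3)
p(u) = 2*u*(5/2 + u) (p(u) = (u + 5/2)*(u + u) = (5/2 + u)*(2*u) = 2*u*(5/2 + u))
s(-36, -45) + (p((-2 - 2) - 14) - 2450)/(2127 - 374) = (35/3 - 1/3*(-45) + (1/3)*(-36)) + (((-2 - 2) - 14)*(5 + 2*((-2 - 2) - 14)) - 2450)/(2127 - 374) = (35/3 + 15 - 12) + ((-4 - 14)*(5 + 2*(-4 - 14)) - 2450)/1753 = 44/3 + (-18*(5 + 2*(-18)) - 2450)*(1/1753) = 44/3 + (-18*(5 - 36) - 2450)*(1/1753) = 44/3 + (-18*(-31) - 2450)*(1/1753) = 44/3 + (558 - 2450)*(1/1753) = 44/3 - 1892*1/1753 = 44/3 - 1892/1753 = 71456/5259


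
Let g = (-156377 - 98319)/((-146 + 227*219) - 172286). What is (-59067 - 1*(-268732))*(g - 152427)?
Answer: -3921874886073805/122719 ≈ -3.1958e+10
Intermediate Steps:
g = 254696/122719 (g = -254696/((-146 + 49713) - 172286) = -254696/(49567 - 172286) = -254696/(-122719) = -254696*(-1/122719) = 254696/122719 ≈ 2.0754)
(-59067 - 1*(-268732))*(g - 152427) = (-59067 - 1*(-268732))*(254696/122719 - 152427) = (-59067 + 268732)*(-18705434317/122719) = 209665*(-18705434317/122719) = -3921874886073805/122719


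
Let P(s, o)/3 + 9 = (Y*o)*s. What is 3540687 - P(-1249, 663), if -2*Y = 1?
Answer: 4597167/2 ≈ 2.2986e+6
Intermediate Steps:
Y = -½ (Y = -½*1 = -½ ≈ -0.50000)
P(s, o) = -27 - 3*o*s/2 (P(s, o) = -27 + 3*((-o/2)*s) = -27 + 3*(-o*s/2) = -27 - 3*o*s/2)
3540687 - P(-1249, 663) = 3540687 - (-27 - 3/2*663*(-1249)) = 3540687 - (-27 + 2484261/2) = 3540687 - 1*2484207/2 = 3540687 - 2484207/2 = 4597167/2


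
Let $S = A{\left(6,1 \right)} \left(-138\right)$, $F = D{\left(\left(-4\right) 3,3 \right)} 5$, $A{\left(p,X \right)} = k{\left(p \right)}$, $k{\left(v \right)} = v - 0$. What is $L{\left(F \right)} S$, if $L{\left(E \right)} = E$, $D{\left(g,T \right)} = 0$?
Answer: $0$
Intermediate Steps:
$k{\left(v \right)} = v$ ($k{\left(v \right)} = v + 0 = v$)
$A{\left(p,X \right)} = p$
$F = 0$ ($F = 0 \cdot 5 = 0$)
$S = -828$ ($S = 6 \left(-138\right) = -828$)
$L{\left(F \right)} S = 0 \left(-828\right) = 0$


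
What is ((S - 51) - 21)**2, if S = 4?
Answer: 4624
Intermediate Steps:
((S - 51) - 21)**2 = ((4 - 51) - 21)**2 = (-47 - 21)**2 = (-68)**2 = 4624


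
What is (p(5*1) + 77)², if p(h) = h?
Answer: 6724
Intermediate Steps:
(p(5*1) + 77)² = (5*1 + 77)² = (5 + 77)² = 82² = 6724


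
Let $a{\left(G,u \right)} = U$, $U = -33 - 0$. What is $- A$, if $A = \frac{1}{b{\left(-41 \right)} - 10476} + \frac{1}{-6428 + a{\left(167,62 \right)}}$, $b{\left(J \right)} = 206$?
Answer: $\frac{99}{392630} \approx 0.00025215$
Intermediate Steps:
$U = -33$ ($U = -33 + 0 = -33$)
$a{\left(G,u \right)} = -33$
$A = - \frac{99}{392630}$ ($A = \frac{1}{206 - 10476} + \frac{1}{-6428 - 33} = \frac{1}{-10270} + \frac{1}{-6461} = - \frac{1}{10270} - \frac{1}{6461} = - \frac{99}{392630} \approx -0.00025215$)
$- A = \left(-1\right) \left(- \frac{99}{392630}\right) = \frac{99}{392630}$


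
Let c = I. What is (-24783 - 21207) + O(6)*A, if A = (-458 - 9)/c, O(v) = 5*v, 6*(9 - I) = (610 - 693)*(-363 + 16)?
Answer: -1321990470/28747 ≈ -45987.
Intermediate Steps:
I = -28747/6 (I = 9 - (610 - 693)*(-363 + 16)/6 = 9 - (-83)*(-347)/6 = 9 - 1/6*28801 = 9 - 28801/6 = -28747/6 ≈ -4791.2)
c = -28747/6 ≈ -4791.2
A = 2802/28747 (A = (-458 - 9)/(-28747/6) = -467*(-6/28747) = 2802/28747 ≈ 0.097471)
(-24783 - 21207) + O(6)*A = (-24783 - 21207) + (5*6)*(2802/28747) = -45990 + 30*(2802/28747) = -45990 + 84060/28747 = -1321990470/28747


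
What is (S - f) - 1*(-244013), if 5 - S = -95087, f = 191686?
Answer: 147419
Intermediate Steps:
S = 95092 (S = 5 - 1*(-95087) = 5 + 95087 = 95092)
(S - f) - 1*(-244013) = (95092 - 1*191686) - 1*(-244013) = (95092 - 191686) + 244013 = -96594 + 244013 = 147419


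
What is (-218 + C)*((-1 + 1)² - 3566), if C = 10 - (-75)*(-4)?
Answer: 1811528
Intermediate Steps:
C = -290 (C = 10 - 15*20 = 10 - 300 = -290)
(-218 + C)*((-1 + 1)² - 3566) = (-218 - 290)*((-1 + 1)² - 3566) = -508*(0² - 3566) = -508*(0 - 3566) = -508*(-3566) = 1811528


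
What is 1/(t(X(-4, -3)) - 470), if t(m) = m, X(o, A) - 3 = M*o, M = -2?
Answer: -1/459 ≈ -0.0021787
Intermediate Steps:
X(o, A) = 3 - 2*o
1/(t(X(-4, -3)) - 470) = 1/((3 - 2*(-4)) - 470) = 1/((3 + 8) - 470) = 1/(11 - 470) = 1/(-459) = -1/459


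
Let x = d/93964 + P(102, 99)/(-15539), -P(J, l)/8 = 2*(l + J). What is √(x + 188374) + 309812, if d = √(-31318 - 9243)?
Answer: 309812 + √(594078543075410332888 + 33563012419*I*√40561)/56157946 ≈ 3.1025e+5 + 2.4692e-6*I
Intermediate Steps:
P(J, l) = -16*J - 16*l (P(J, l) = -16*(l + J) = -16*(J + l) = -8*(2*J + 2*l) = -16*J - 16*l)
d = I*√40561 (d = √(-40561) = I*√40561 ≈ 201.4*I)
x = 3216/15539 + I*√40561/93964 (x = (I*√40561)/93964 + (-16*102 - 16*99)/(-15539) = (I*√40561)*(1/93964) + (-1632 - 1584)*(-1/15539) = I*√40561/93964 - 3216*(-1/15539) = I*√40561/93964 + 3216/15539 = 3216/15539 + I*√40561/93964 ≈ 0.20696 + 0.0021433*I)
√(x + 188374) + 309812 = √((3216/15539 + I*√40561/93964) + 188374) + 309812 = √(2927146802/15539 + I*√40561/93964) + 309812 = 309812 + √(2927146802/15539 + I*√40561/93964)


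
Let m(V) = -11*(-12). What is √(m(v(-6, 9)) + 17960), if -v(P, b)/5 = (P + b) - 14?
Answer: 2*√4523 ≈ 134.51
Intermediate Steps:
v(P, b) = 70 - 5*P - 5*b (v(P, b) = -5*((P + b) - 14) = -5*(-14 + P + b) = 70 - 5*P - 5*b)
m(V) = 132
√(m(v(-6, 9)) + 17960) = √(132 + 17960) = √18092 = 2*√4523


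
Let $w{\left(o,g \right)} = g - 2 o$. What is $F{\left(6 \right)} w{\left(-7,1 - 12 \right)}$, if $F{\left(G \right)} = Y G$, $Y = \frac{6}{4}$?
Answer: $27$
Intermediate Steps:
$Y = \frac{3}{2}$ ($Y = 6 \cdot \frac{1}{4} = \frac{3}{2} \approx 1.5$)
$F{\left(G \right)} = \frac{3 G}{2}$
$w{\left(o,g \right)} = g - 2 o$
$F{\left(6 \right)} w{\left(-7,1 - 12 \right)} = \frac{3}{2} \cdot 6 \left(\left(1 - 12\right) - -14\right) = 9 \left(\left(1 - 12\right) + 14\right) = 9 \left(-11 + 14\right) = 9 \cdot 3 = 27$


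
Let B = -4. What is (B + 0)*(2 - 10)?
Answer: 32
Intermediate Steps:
(B + 0)*(2 - 10) = (-4 + 0)*(2 - 10) = -4*(-8) = 32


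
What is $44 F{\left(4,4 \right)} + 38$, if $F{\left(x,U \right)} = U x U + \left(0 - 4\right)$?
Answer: $2678$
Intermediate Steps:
$F{\left(x,U \right)} = -4 + x U^{2}$ ($F{\left(x,U \right)} = x U^{2} + \left(0 - 4\right) = x U^{2} - 4 = -4 + x U^{2}$)
$44 F{\left(4,4 \right)} + 38 = 44 \left(-4 + 4 \cdot 4^{2}\right) + 38 = 44 \left(-4 + 4 \cdot 16\right) + 38 = 44 \left(-4 + 64\right) + 38 = 44 \cdot 60 + 38 = 2640 + 38 = 2678$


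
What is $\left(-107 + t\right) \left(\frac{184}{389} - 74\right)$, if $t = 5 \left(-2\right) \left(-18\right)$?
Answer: $- \frac{2087946}{389} \approx -5367.5$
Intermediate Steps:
$t = 180$ ($t = \left(-10\right) \left(-18\right) = 180$)
$\left(-107 + t\right) \left(\frac{184}{389} - 74\right) = \left(-107 + 180\right) \left(\frac{184}{389} - 74\right) = 73 \left(184 \cdot \frac{1}{389} - 74\right) = 73 \left(\frac{184}{389} - 74\right) = 73 \left(- \frac{28602}{389}\right) = - \frac{2087946}{389}$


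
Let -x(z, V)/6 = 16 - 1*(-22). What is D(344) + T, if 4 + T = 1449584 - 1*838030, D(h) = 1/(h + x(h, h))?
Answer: 70939801/116 ≈ 6.1155e+5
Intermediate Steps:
x(z, V) = -228 (x(z, V) = -6*(16 - 1*(-22)) = -6*(16 + 22) = -6*38 = -228)
D(h) = 1/(-228 + h) (D(h) = 1/(h - 228) = 1/(-228 + h))
T = 611550 (T = -4 + (1449584 - 1*838030) = -4 + (1449584 - 838030) = -4 + 611554 = 611550)
D(344) + T = 1/(-228 + 344) + 611550 = 1/116 + 611550 = 70939801/116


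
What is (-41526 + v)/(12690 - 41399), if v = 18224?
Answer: 23302/28709 ≈ 0.81166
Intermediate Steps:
(-41526 + v)/(12690 - 41399) = (-41526 + 18224)/(12690 - 41399) = -23302/(-28709) = -23302*(-1/28709) = 23302/28709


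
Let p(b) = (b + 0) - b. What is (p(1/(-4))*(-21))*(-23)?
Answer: 0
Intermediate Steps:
p(b) = 0 (p(b) = b - b = 0)
(p(1/(-4))*(-21))*(-23) = (0*(-21))*(-23) = 0*(-23) = 0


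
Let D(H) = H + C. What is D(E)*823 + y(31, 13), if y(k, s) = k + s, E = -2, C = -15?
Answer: -13947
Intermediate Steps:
D(H) = -15 + H (D(H) = H - 15 = -15 + H)
D(E)*823 + y(31, 13) = (-15 - 2)*823 + (31 + 13) = -17*823 + 44 = -13991 + 44 = -13947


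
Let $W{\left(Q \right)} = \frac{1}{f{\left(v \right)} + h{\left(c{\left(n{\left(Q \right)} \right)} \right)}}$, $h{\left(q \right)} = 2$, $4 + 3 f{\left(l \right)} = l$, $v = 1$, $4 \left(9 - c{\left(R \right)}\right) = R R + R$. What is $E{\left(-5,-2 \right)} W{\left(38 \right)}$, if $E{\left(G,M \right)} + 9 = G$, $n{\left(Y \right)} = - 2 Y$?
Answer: $-14$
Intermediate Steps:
$E{\left(G,M \right)} = -9 + G$
$c{\left(R \right)} = 9 - \frac{R}{4} - \frac{R^{2}}{4}$ ($c{\left(R \right)} = 9 - \frac{R R + R}{4} = 9 - \frac{R^{2} + R}{4} = 9 - \frac{R + R^{2}}{4} = 9 - \left(\frac{R}{4} + \frac{R^{2}}{4}\right) = 9 - \frac{R}{4} - \frac{R^{2}}{4}$)
$f{\left(l \right)} = - \frac{4}{3} + \frac{l}{3}$
$W{\left(Q \right)} = 1$ ($W{\left(Q \right)} = \frac{1}{\left(- \frac{4}{3} + \frac{1}{3} \cdot 1\right) + 2} = \frac{1}{\left(- \frac{4}{3} + \frac{1}{3}\right) + 2} = \frac{1}{-1 + 2} = 1^{-1} = 1$)
$E{\left(-5,-2 \right)} W{\left(38 \right)} = \left(-9 - 5\right) 1 = \left(-14\right) 1 = -14$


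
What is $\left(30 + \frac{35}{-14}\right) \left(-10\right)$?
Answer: $-275$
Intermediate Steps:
$\left(30 + \frac{35}{-14}\right) \left(-10\right) = \left(30 + 35 \left(- \frac{1}{14}\right)\right) \left(-10\right) = \left(30 - \frac{5}{2}\right) \left(-10\right) = \frac{55}{2} \left(-10\right) = -275$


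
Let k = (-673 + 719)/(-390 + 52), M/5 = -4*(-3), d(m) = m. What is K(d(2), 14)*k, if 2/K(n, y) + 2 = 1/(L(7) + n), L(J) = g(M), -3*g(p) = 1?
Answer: 230/1183 ≈ 0.19442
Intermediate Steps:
M = 60 (M = 5*(-4*(-3)) = 5*12 = 60)
g(p) = -⅓ (g(p) = -⅓*1 = -⅓)
L(J) = -⅓
K(n, y) = 2/(-2 + 1/(-⅓ + n))
k = -23/169 (k = 46/(-338) = 46*(-1/338) = -23/169 ≈ -0.13609)
K(d(2), 14)*k = (2*(1 - 3*2)/(-5 + 6*2))*(-23/169) = (2*(1 - 6)/(-5 + 12))*(-23/169) = (2*(-5)/7)*(-23/169) = (2*(⅐)*(-5))*(-23/169) = -10/7*(-23/169) = 230/1183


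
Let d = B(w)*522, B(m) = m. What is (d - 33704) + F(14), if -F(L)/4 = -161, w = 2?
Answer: -32016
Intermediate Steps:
F(L) = 644 (F(L) = -4*(-161) = 644)
d = 1044 (d = 2*522 = 1044)
(d - 33704) + F(14) = (1044 - 33704) + 644 = -32660 + 644 = -32016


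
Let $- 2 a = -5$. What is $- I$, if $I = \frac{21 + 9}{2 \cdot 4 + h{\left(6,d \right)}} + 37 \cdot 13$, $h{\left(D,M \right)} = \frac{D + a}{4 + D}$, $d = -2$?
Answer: $- \frac{28579}{59} \approx -484.39$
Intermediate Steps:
$a = \frac{5}{2}$ ($a = \left(- \frac{1}{2}\right) \left(-5\right) = \frac{5}{2} \approx 2.5$)
$h{\left(D,M \right)} = \frac{\frac{5}{2} + D}{4 + D}$ ($h{\left(D,M \right)} = \frac{D + \frac{5}{2}}{4 + D} = \frac{\frac{5}{2} + D}{4 + D}$)
$I = \frac{28579}{59}$ ($I = \frac{21 + 9}{2 \cdot 4 + \frac{\frac{5}{2} + 6}{4 + 6}} + 37 \cdot 13 = \frac{30}{8 + \frac{1}{10} \cdot \frac{17}{2}} + 481 = \frac{30}{8 + \frac{17}{20}} + 481 = \frac{30}{\frac{177}{20}} + 481 = 30 \cdot \frac{20}{177} + 481 = \frac{200}{59} + 481 = \frac{28579}{59} \approx 484.39$)
$- I = \left(-1\right) \frac{28579}{59} = - \frac{28579}{59}$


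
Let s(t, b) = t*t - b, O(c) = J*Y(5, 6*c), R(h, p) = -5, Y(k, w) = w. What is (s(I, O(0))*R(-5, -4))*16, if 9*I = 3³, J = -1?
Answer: -720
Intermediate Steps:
O(c) = -6*c
I = 3 (I = (⅑)*3³ = (⅑)*27 = 3)
s(t, b) = t² - b
(s(I, O(0))*R(-5, -4))*16 = ((3² - (-6)*0)*(-5))*16 = ((9 - 1*0)*(-5))*16 = ((9 + 0)*(-5))*16 = (9*(-5))*16 = -45*16 = -720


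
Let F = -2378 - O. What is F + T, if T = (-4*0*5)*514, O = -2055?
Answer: -323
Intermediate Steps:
F = -323 (F = -2378 - 1*(-2055) = -2378 + 2055 = -323)
T = 0 (T = (0*5)*514 = 0*514 = 0)
F + T = -323 + 0 = -323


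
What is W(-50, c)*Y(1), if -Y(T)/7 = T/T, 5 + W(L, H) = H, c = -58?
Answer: 441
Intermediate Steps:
W(L, H) = -5 + H
Y(T) = -7 (Y(T) = -7*T/T = -7*1 = -7)
W(-50, c)*Y(1) = (-5 - 58)*(-7) = -63*(-7) = 441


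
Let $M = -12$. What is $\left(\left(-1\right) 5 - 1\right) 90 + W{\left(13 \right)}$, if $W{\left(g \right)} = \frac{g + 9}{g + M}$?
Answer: $-518$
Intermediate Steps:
$W{\left(g \right)} = \frac{9 + g}{-12 + g}$ ($W{\left(g \right)} = \frac{g + 9}{g - 12} = \frac{9 + g}{-12 + g}$)
$\left(\left(-1\right) 5 - 1\right) 90 + W{\left(13 \right)} = \left(\left(-1\right) 5 - 1\right) 90 + \frac{9 + 13}{-12 + 13} = \left(-5 - 1\right) 90 + 1^{-1} \cdot 22 = \left(-6\right) 90 + 1 \cdot 22 = -540 + 22 = -518$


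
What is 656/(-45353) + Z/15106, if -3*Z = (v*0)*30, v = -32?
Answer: -656/45353 ≈ -0.014464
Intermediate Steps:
Z = 0 (Z = -(-32*0)*30/3 = -0*30 = -1/3*0 = 0)
656/(-45353) + Z/15106 = 656/(-45353) + 0/15106 = 656*(-1/45353) + 0*(1/15106) = -656/45353 + 0 = -656/45353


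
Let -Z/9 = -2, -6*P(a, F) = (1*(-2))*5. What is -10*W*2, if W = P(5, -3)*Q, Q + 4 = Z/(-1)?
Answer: 2200/3 ≈ 733.33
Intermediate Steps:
P(a, F) = 5/3 (P(a, F) = -1*(-2)*5/6 = -(-1)*5/3 = -⅙*(-10) = 5/3)
Z = 18 (Z = -9*(-2) = 18)
Q = -22 (Q = -4 + 18/(-1) = -4 + 18*(-1) = -4 - 18 = -22)
W = -110/3 (W = (5/3)*(-22) = -110/3 ≈ -36.667)
-10*W*2 = -10*(-110/3)*2 = (1100/3)*2 = 2200/3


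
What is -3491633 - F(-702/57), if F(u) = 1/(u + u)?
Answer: -1634084225/468 ≈ -3.4916e+6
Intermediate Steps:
F(u) = 1/(2*u)
-3491633 - F(-702/57) = -3491633 - 1/(2*((-702/57))) = -3491633 - 1/(2*((-702*1/57))) = -3491633 - 1/(2*(-234/19)) = -3491633 - (-19)/(2*234) = -3491633 - 1*(-19/468) = -3491633 + 19/468 = -1634084225/468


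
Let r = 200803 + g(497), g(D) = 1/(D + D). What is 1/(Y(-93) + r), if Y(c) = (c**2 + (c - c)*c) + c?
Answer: 994/208102847 ≈ 4.7765e-6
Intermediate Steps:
g(D) = 1/(2*D)
Y(c) = c + c**2 (Y(c) = (c**2 + 0*c) + c = (c**2 + 0) + c = c**2 + c = c + c**2)
r = 199598183/994 (r = 200803 + (1/2)/497 = 200803 + (1/2)*(1/497) = 200803 + 1/994 = 199598183/994 ≈ 2.0080e+5)
1/(Y(-93) + r) = 1/(-93*(1 - 93) + 199598183/994) = 1/(-93*(-92) + 199598183/994) = 1/(8556 + 199598183/994) = 1/(208102847/994) = 994/208102847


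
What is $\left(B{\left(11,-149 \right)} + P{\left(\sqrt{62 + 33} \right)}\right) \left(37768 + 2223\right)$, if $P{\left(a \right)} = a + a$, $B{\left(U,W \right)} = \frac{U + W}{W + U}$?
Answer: $39991 + 79982 \sqrt{95} \approx 8.1956 \cdot 10^{5}$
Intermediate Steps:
$B{\left(U,W \right)} = 1$ ($B{\left(U,W \right)} = \frac{U + W}{U + W} = 1$)
$P{\left(a \right)} = 2 a$
$\left(B{\left(11,-149 \right)} + P{\left(\sqrt{62 + 33} \right)}\right) \left(37768 + 2223\right) = \left(1 + 2 \sqrt{62 + 33}\right) \left(37768 + 2223\right) = \left(1 + 2 \sqrt{95}\right) 39991 = 39991 + 79982 \sqrt{95}$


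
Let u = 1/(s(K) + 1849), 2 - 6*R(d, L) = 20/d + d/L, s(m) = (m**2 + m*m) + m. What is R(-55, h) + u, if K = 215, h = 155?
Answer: 7301377/16114637 ≈ 0.45309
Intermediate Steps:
s(m) = m + 2*m**2 (s(m) = (m**2 + m**2) + m = 2*m**2 + m = m + 2*m**2)
R(d, L) = 1/3 - 10/(3*d) - d/(6*L) (R(d, L) = 1/3 - (20/d + d/L)/6 = 1/3 + (-10/(3*d) - d/(6*L)) = 1/3 - 10/(3*d) - d/(6*L))
u = 1/94514 (u = 1/(215*(1 + 2*215) + 1849) = 1/(215*(1 + 430) + 1849) = 1/(215*431 + 1849) = 1/(92665 + 1849) = 1/94514 ≈ 1.0580e-5)
R(-55, h) + u = (1/3 - 10/3/(-55) - 1/6*(-55)/155) + 1/94514 = (1/3 - 10/3*(-1/55) - 1/6*(-55)*1/155) + 1/94514 = (1/3 + 2/33 + 11/186) + 1/94514 = 309/682 + 1/94514 = 7301377/16114637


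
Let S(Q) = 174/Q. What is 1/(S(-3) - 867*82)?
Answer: -1/71152 ≈ -1.4054e-5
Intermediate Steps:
1/(S(-3) - 867*82) = 1/(174/(-3) - 867*82) = 1/(174*(-1/3) - 71094) = 1/(-58 - 71094) = 1/(-71152) = -1/71152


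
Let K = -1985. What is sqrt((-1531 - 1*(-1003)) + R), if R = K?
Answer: I*sqrt(2513) ≈ 50.13*I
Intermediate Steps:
R = -1985
sqrt((-1531 - 1*(-1003)) + R) = sqrt((-1531 - 1*(-1003)) - 1985) = sqrt((-1531 + 1003) - 1985) = sqrt(-528 - 1985) = sqrt(-2513) = I*sqrt(2513)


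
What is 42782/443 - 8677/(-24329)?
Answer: 1044687189/10777747 ≈ 96.930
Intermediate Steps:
42782/443 - 8677/(-24329) = 42782*(1/443) - 8677*(-1/24329) = 42782/443 + 8677/24329 = 1044687189/10777747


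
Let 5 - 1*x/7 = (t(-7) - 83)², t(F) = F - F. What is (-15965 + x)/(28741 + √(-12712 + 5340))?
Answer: -1843821373/826052453 + 128306*I*√1843/826052453 ≈ -2.2321 + 0.0066681*I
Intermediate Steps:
t(F) = 0
x = -48188 (x = 35 - 7*(0 - 83)² = 35 - 7*(-83)² = 35 - 7*6889 = 35 - 48223 = -48188)
(-15965 + x)/(28741 + √(-12712 + 5340)) = (-15965 - 48188)/(28741 + √(-12712 + 5340)) = -64153/(28741 + √(-7372)) = -64153/(28741 + 2*I*√1843)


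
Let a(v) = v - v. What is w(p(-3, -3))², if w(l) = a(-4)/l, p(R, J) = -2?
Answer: 0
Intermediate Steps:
a(v) = 0
w(l) = 0 (w(l) = 0/l = 0)
w(p(-3, -3))² = 0² = 0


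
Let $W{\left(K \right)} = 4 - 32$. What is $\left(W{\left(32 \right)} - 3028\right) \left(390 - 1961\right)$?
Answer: $4800976$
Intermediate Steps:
$W{\left(K \right)} = -28$
$\left(W{\left(32 \right)} - 3028\right) \left(390 - 1961\right) = \left(-28 - 3028\right) \left(390 - 1961\right) = \left(-3056\right) \left(-1571\right) = 4800976$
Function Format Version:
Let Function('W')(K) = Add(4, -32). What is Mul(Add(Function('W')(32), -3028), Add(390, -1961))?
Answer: 4800976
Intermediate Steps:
Function('W')(K) = -28
Mul(Add(Function('W')(32), -3028), Add(390, -1961)) = Mul(Add(-28, -3028), Add(390, -1961)) = Mul(-3056, -1571) = 4800976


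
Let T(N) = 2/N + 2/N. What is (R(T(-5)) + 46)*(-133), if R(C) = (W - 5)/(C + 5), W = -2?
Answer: -17689/3 ≈ -5896.3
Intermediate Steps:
T(N) = 4/N
R(C) = -7/(5 + C) (R(C) = (-2 - 5)/(C + 5) = -7/(5 + C))
(R(T(-5)) + 46)*(-133) = (-7/(5 + 4/(-5)) + 46)*(-133) = (-7/(5 + 4*(-⅕)) + 46)*(-133) = (-7/(5 - ⅘) + 46)*(-133) = (-7/21/5 + 46)*(-133) = (-7*5/21 + 46)*(-133) = (-5/3 + 46)*(-133) = (133/3)*(-133) = -17689/3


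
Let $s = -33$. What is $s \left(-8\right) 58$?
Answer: $15312$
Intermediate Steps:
$s \left(-8\right) 58 = \left(-33\right) \left(-8\right) 58 = 264 \cdot 58 = 15312$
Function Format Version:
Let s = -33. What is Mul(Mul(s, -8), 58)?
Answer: 15312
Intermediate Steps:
Mul(Mul(s, -8), 58) = Mul(Mul(-33, -8), 58) = Mul(264, 58) = 15312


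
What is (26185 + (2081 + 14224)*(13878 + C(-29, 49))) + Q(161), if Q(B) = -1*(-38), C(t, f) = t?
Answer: 225834168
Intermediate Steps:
Q(B) = 38
(26185 + (2081 + 14224)*(13878 + C(-29, 49))) + Q(161) = (26185 + (2081 + 14224)*(13878 - 29)) + 38 = (26185 + 16305*13849) + 38 = (26185 + 225807945) + 38 = 225834130 + 38 = 225834168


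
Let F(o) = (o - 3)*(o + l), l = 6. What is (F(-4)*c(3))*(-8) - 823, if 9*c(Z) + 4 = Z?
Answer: -7519/9 ≈ -835.44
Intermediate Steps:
c(Z) = -4/9 + Z/9
F(o) = (-3 + o)*(6 + o) (F(o) = (o - 3)*(o + 6) = (-3 + o)*(6 + o))
(F(-4)*c(3))*(-8) - 823 = ((-18 + (-4)**2 + 3*(-4))*(-4/9 + (1/9)*3))*(-8) - 823 = ((-18 + 16 - 12)*(-4/9 + 1/3))*(-8) - 823 = -14*(-1/9)*(-8) - 823 = (14/9)*(-8) - 823 = -112/9 - 823 = -7519/9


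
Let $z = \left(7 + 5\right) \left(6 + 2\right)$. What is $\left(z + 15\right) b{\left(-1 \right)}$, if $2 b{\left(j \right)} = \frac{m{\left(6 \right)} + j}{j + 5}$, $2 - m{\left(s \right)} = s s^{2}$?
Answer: $- \frac{23865}{8} \approx -2983.1$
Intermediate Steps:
$z = 96$ ($z = 12 \cdot 8 = 96$)
$m{\left(s \right)} = 2 - s^{3}$ ($m{\left(s \right)} = 2 - s s^{2} = 2 - s^{3}$)
$b{\left(j \right)} = \frac{-214 + j}{2 \left(5 + j\right)}$ ($b{\left(j \right)} = \frac{\left(\left(2 - 6^{3}\right) + j\right) \frac{1}{j + 5}}{2} = \frac{\left(\left(2 - 216\right) + j\right) \frac{1}{5 + j}}{2} = \frac{\left(-214 + j\right) \frac{1}{5 + j}}{2} = \frac{\frac{1}{5 + j} \left(-214 + j\right)}{2} = \frac{-214 + j}{2 \left(5 + j\right)}$)
$\left(z + 15\right) b{\left(-1 \right)} = \left(96 + 15\right) \frac{-214 - 1}{2 \left(5 - 1\right)} = 111 \cdot \frac{1}{2} \cdot \frac{1}{4} \left(-215\right) = 111 \left(- \frac{215}{8}\right) = - \frac{23865}{8}$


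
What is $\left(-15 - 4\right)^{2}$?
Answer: $361$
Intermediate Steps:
$\left(-15 - 4\right)^{2} = \left(-19\right)^{2} = 361$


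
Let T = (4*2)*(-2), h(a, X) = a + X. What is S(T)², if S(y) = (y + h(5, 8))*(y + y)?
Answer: 9216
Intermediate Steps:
h(a, X) = X + a
T = -16 (T = 8*(-2) = -16)
S(y) = 2*y*(13 + y) (S(y) = (y + (8 + 5))*(y + y) = (y + 13)*(2*y) = (13 + y)*(2*y) = 2*y*(13 + y))
S(T)² = (2*(-16)*(13 - 16))² = (2*(-16)*(-3))² = 96² = 9216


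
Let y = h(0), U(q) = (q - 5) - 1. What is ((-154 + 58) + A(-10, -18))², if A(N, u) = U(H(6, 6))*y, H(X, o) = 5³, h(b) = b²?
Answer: 9216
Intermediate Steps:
H(X, o) = 125
U(q) = -6 + q (U(q) = (-5 + q) - 1 = -6 + q)
y = 0 (y = 0² = 0)
A(N, u) = 0 (A(N, u) = (-6 + 125)*0 = 119*0 = 0)
((-154 + 58) + A(-10, -18))² = ((-154 + 58) + 0)² = (-96 + 0)² = (-96)² = 9216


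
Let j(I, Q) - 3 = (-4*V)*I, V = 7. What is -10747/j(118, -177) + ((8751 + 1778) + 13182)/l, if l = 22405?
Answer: 319056546/73958905 ≈ 4.3140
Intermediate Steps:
j(I, Q) = 3 - 28*I (j(I, Q) = 3 + (-4*7)*I = 3 - 28*I)
-10747/j(118, -177) + ((8751 + 1778) + 13182)/l = -10747/(3 - 28*118) + ((8751 + 1778) + 13182)/22405 = -10747/(3 - 3304) + (10529 + 13182)*(1/22405) = -10747/(-3301) + 23711*(1/22405) = -10747*(-1/3301) + 23711/22405 = 10747/3301 + 23711/22405 = 319056546/73958905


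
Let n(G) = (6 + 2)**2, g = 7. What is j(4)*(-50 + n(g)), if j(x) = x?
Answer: 56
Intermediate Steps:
n(G) = 64 (n(G) = 8**2 = 64)
j(4)*(-50 + n(g)) = 4*(-50 + 64) = 4*14 = 56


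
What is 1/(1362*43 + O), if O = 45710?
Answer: 1/104276 ≈ 9.5899e-6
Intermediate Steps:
1/(1362*43 + O) = 1/(1362*43 + 45710) = 1/(58566 + 45710) = 1/104276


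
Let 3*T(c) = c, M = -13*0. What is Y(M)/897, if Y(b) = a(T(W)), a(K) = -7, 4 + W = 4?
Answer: -7/897 ≈ -0.0078038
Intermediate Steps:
M = 0
W = 0 (W = -4 + 4 = 0)
T(c) = c/3
Y(b) = -7
Y(M)/897 = -7/897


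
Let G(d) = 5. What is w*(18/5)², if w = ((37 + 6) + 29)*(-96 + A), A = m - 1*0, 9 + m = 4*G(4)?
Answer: -396576/5 ≈ -79315.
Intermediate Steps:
m = 11 (m = -9 + 4*5 = -9 + 20 = 11)
A = 11 (A = 11 - 1*0 = 11 + 0 = 11)
w = -6120 (w = ((37 + 6) + 29)*(-96 + 11) = (43 + 29)*(-85) = 72*(-85) = -6120)
w*(18/5)² = -6120*(18/5)² = -6120*324/25 = -396576/5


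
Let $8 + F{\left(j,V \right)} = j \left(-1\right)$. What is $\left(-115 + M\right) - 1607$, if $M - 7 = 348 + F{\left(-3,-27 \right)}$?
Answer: $-1372$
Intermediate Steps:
$F{\left(j,V \right)} = -8 - j$ ($F{\left(j,V \right)} = -8 + j \left(-1\right) = -8 - j$)
$M = 350$ ($M = 7 + \left(348 - 5\right) = 7 + 343 = 350$)
$\left(-115 + M\right) - 1607 = \left(-115 + 350\right) - 1607 = 235 - 1607 = -1372$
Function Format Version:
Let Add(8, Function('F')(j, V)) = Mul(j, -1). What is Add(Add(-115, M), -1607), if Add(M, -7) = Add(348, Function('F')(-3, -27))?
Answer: -1372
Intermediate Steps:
Function('F')(j, V) = Add(-8, Mul(-1, j)) (Function('F')(j, V) = Add(-8, Mul(j, -1)) = Add(-8, Mul(-1, j)))
M = 350 (M = Add(7, Add(348, Add(-8, Mul(-1, -3)))) = Add(7, Add(348, Add(-8, 3))) = Add(7, Add(348, -5)) = Add(7, 343) = 350)
Add(Add(-115, M), -1607) = Add(Add(-115, 350), -1607) = Add(235, -1607) = -1372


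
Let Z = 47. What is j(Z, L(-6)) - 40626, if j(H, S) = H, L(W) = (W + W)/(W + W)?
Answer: -40579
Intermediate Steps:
L(W) = 1 (L(W) = (2*W)/((2*W)) = (2*W)*(1/(2*W)) = 1)
j(Z, L(-6)) - 40626 = 47 - 40626 = -40579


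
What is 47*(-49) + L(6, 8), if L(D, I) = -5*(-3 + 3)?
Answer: -2303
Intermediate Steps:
L(D, I) = 0 (L(D, I) = -5*0 = 0)
47*(-49) + L(6, 8) = 47*(-49) + 0 = -2303 + 0 = -2303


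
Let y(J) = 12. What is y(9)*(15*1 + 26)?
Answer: 492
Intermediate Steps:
y(9)*(15*1 + 26) = 12*(15*1 + 26) = 12*(15 + 26) = 12*41 = 492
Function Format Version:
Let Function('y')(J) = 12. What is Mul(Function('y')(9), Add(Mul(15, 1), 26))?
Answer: 492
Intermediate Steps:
Mul(Function('y')(9), Add(Mul(15, 1), 26)) = Mul(12, Add(Mul(15, 1), 26)) = Mul(12, Add(15, 26)) = Mul(12, 41) = 492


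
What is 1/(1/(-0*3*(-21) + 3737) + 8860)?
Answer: 3737/33109821 ≈ 0.00011287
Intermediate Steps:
1/(1/(-0*3*(-21) + 3737) + 8860) = 1/(1/(-11*0*(-21) + 3737) + 8860) = 1/(1/(0*(-21) + 3737) + 8860) = 1/(1/(0 + 3737) + 8860) = 1/(1/3737 + 8860) = 1/(33109821/3737) = 3737/33109821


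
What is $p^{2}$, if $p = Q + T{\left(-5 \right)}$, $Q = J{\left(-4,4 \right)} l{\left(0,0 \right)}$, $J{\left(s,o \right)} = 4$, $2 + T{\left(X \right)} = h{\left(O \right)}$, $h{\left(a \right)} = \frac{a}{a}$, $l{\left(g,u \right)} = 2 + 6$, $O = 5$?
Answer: $961$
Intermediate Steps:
$l{\left(g,u \right)} = 8$
$h{\left(a \right)} = 1$
$T{\left(X \right)} = -1$ ($T{\left(X \right)} = -2 + 1 = -1$)
$Q = 32$ ($Q = 4 \cdot 8 = 32$)
$p = 31$ ($p = 32 - 1 = 31$)
$p^{2} = 31^{2} = 961$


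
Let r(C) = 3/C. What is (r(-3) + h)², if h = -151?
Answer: 23104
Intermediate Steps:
(r(-3) + h)² = (3/(-3) - 151)² = (3*(-⅓) - 151)² = (-1 - 151)² = (-152)² = 23104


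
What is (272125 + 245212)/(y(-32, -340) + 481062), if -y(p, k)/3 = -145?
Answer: 517337/481497 ≈ 1.0744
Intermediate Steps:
y(p, k) = 435 (y(p, k) = -3*(-145) = 435)
(272125 + 245212)/(y(-32, -340) + 481062) = (272125 + 245212)/(435 + 481062) = 517337/481497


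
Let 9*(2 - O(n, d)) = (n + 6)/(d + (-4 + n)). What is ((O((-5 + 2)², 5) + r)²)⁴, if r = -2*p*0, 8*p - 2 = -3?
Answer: 214358881/1679616 ≈ 127.62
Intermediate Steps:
p = -⅛ (p = ¼ + (⅛)*(-3) = ¼ - 3/8 = -⅛ ≈ -0.12500)
O(n, d) = 2 - (6 + n)/(9*(-4 + d + n)) (O(n, d) = 2 - (n + 6)/(9*(d + (-4 + n))) = 2 - (6 + n)/(9*(-4 + d + n)))
r = 0 (r = -2*(-⅛)*0 = (¼)*0 = 0)
((O((-5 + 2)², 5) + r)²)⁴ = (((-78 + 17*(-5 + 2)² + 18*5)/(9*(-4 + 5 + (-5 + 2)²)) + 0)²)⁴ = (((-78 + 17*(-3)² + 90)/(9*(-4 + 5 + (-3)²)) + 0)²)⁴ = (((-78 + 17*9 + 90)/(9*(-4 + 5 + 9)) + 0)²)⁴ = (((⅑)*(-78 + 153 + 90)/10 + 0)²)⁴ = (((⅑)*(⅒)*165 + 0)²)⁴ = ((11/6 + 0)²)⁴ = ((11/6)²)⁴ = (121/36)⁴ = 214358881/1679616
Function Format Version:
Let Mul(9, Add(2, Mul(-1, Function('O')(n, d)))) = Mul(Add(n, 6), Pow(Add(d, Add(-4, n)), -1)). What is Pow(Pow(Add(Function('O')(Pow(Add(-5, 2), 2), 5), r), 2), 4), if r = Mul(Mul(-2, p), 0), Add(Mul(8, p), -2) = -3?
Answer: Rational(214358881, 1679616) ≈ 127.62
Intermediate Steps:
p = Rational(-1, 8) (p = Add(Rational(1, 4), Mul(Rational(1, 8), -3)) = Add(Rational(1, 4), Rational(-3, 8)) = Rational(-1, 8) ≈ -0.12500)
Function('O')(n, d) = Add(2, Mul(Rational(-1, 9), Pow(Add(-4, d, n), -1), Add(6, n))) (Function('O')(n, d) = Add(2, Mul(Rational(-1, 9), Mul(Add(n, 6), Pow(Add(d, Add(-4, n)), -1)))) = Add(2, Mul(Rational(-1, 9), Mul(Add(6, n), Pow(Add(-4, d, n), -1)))) = Add(2, Mul(Rational(-1, 9), Mul(Pow(Add(-4, d, n), -1), Add(6, n)))) = Add(2, Mul(Rational(-1, 9), Pow(Add(-4, d, n), -1), Add(6, n))))
r = 0 (r = Mul(Mul(-2, Rational(-1, 8)), 0) = Mul(Rational(1, 4), 0) = 0)
Pow(Pow(Add(Function('O')(Pow(Add(-5, 2), 2), 5), r), 2), 4) = Pow(Pow(Add(Mul(Rational(1, 9), Pow(Add(-4, 5, Pow(Add(-5, 2), 2)), -1), Add(-78, Mul(17, Pow(Add(-5, 2), 2)), Mul(18, 5))), 0), 2), 4) = Pow(Pow(Add(Mul(Rational(1, 9), Pow(Add(-4, 5, Pow(-3, 2)), -1), Add(-78, Mul(17, Pow(-3, 2)), 90)), 0), 2), 4) = Pow(Pow(Add(Mul(Rational(1, 9), Pow(Add(-4, 5, 9), -1), Add(-78, Mul(17, 9), 90)), 0), 2), 4) = Pow(Pow(Add(Mul(Rational(1, 9), Pow(10, -1), Add(-78, 153, 90)), 0), 2), 4) = Pow(Pow(Add(Mul(Rational(1, 9), Rational(1, 10), 165), 0), 2), 4) = Pow(Pow(Add(Rational(11, 6), 0), 2), 4) = Pow(Pow(Rational(11, 6), 2), 4) = Pow(Rational(121, 36), 4) = Rational(214358881, 1679616)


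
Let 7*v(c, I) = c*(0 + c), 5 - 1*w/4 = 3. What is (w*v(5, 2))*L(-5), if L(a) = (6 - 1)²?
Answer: 5000/7 ≈ 714.29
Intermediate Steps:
w = 8 (w = 20 - 4*3 = 20 - 12 = 8)
v(c, I) = c²/7 (v(c, I) = (c*(0 + c))/7 = (c*c)/7 = c²/7)
L(a) = 25 (L(a) = 5² = 25)
(w*v(5, 2))*L(-5) = (8*((⅐)*5²))*25 = (8*((⅐)*25))*25 = (8*(25/7))*25 = (200/7)*25 = 5000/7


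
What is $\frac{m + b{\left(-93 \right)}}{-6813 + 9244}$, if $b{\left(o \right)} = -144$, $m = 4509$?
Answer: $\frac{4365}{2431} \approx 1.7956$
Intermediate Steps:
$\frac{m + b{\left(-93 \right)}}{-6813 + 9244} = \frac{4509 - 144}{-6813 + 9244} = \frac{4365}{2431}$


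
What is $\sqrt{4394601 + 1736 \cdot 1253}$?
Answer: $\sqrt{6569809} \approx 2563.2$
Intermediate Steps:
$\sqrt{4394601 + 1736 \cdot 1253} = \sqrt{4394601 + 2175208} = \sqrt{6569809}$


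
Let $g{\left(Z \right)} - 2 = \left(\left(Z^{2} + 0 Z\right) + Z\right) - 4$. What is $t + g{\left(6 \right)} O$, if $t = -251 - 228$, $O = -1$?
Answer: $-519$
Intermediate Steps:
$g{\left(Z \right)} = -2 + Z + Z^{2}$ ($g{\left(Z \right)} = 2 - \left(4 - Z - Z^{2}\right) = 2 + \left(-4 + Z + Z^{2}\right) = -2 + Z + Z^{2}$)
$t = -479$ ($t = -251 - 228 = -479$)
$t + g{\left(6 \right)} O = -479 + \left(-2 + 6 + 6^{2}\right) \left(-1\right) = -479 + \left(-2 + 6 + 36\right) \left(-1\right) = -479 + 40 \left(-1\right) = -479 - 40 = -519$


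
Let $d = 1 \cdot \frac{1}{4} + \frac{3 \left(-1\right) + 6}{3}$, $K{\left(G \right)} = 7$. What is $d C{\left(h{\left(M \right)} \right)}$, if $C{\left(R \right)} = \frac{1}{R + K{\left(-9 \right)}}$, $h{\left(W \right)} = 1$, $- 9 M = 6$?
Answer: $\frac{5}{32} \approx 0.15625$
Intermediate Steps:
$M = - \frac{2}{3}$ ($M = \left(- \frac{1}{9}\right) 6 = - \frac{2}{3} \approx -0.66667$)
$d = \frac{5}{4}$ ($d = 1 \cdot \frac{1}{4} + \left(-3 + 6\right) \frac{1}{3} = \frac{1}{4} + 3 \cdot \frac{1}{3} = \frac{1}{4} + 1 = \frac{5}{4} \approx 1.25$)
$C{\left(R \right)} = \frac{1}{7 + R}$ ($C{\left(R \right)} = \frac{1}{R + 7} = \frac{1}{7 + R}$)
$d C{\left(h{\left(M \right)} \right)} = \frac{5}{4 \left(7 + 1\right)} = \frac{5}{4 \cdot 8} = \frac{5}{4} \cdot \frac{1}{8} = \frac{5}{32}$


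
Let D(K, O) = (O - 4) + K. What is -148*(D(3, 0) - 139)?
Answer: 20720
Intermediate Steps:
D(K, O) = -4 + K + O (D(K, O) = (-4 + O) + K = -4 + K + O)
-148*(D(3, 0) - 139) = -148*((-4 + 3 + 0) - 139) = -148*(-1 - 139) = -148*(-140) = 20720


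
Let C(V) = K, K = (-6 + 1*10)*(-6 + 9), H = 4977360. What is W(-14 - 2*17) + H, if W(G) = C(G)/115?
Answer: 572396412/115 ≈ 4.9774e+6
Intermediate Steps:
K = 12 (K = (-6 + 10)*3 = 4*3 = 12)
C(V) = 12
W(G) = 12/115
W(-14 - 2*17) + H = 12/115 + 4977360 = 572396412/115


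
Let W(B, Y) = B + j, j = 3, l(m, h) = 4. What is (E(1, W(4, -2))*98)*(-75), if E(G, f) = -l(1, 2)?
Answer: 29400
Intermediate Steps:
W(B, Y) = 3 + B (W(B, Y) = B + 3 = 3 + B)
E(G, f) = -4 (E(G, f) = -1*4 = -4)
(E(1, W(4, -2))*98)*(-75) = -4*98*(-75) = -392*(-75) = 29400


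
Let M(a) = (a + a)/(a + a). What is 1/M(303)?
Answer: 1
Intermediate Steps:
M(a) = 1 (M(a) = (2*a)/((2*a)) = (2*a)*(1/(2*a)) = 1)
1/M(303) = 1/1 = 1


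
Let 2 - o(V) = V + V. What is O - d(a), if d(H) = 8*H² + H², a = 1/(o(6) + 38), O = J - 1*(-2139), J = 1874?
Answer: 3146183/784 ≈ 4013.0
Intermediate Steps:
o(V) = 2 - 2*V (o(V) = 2 - (V + V) = 2 - 2*V)
O = 4013 (O = 1874 - 1*(-2139) = 1874 + 2139 = 4013)
a = 1/28 (a = 1/((2 - 2*6) + 38) = 1/((2 - 12) + 38) = 1/(-10 + 38) = 1/28 ≈ 0.035714)
d(H) = 9*H²
O - d(a) = 4013 - 9*(1/28)² = 4013 - 9/784 = 3146183/784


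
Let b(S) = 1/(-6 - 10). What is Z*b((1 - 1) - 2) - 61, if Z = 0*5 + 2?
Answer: -489/8 ≈ -61.125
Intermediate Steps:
b(S) = -1/16 (b(S) = 1/(-16) = -1/16)
Z = 2 (Z = 0 + 2 = 2)
Z*b((1 - 1) - 2) - 61 = 2*(-1/16) - 61 = -⅛ - 61 = -489/8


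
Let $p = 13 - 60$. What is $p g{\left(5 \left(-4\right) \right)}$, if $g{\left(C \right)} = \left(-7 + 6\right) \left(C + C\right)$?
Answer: $-1880$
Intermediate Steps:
$g{\left(C \right)} = - 2 C$
$p = -47$ ($p = 13 - 60 = -47$)
$p g{\left(5 \left(-4\right) \right)} = - 47 \left(- 2 \cdot 5 \left(-4\right)\right) = - 47 \left(\left(-2\right) \left(-20\right)\right) = \left(-47\right) 40 = -1880$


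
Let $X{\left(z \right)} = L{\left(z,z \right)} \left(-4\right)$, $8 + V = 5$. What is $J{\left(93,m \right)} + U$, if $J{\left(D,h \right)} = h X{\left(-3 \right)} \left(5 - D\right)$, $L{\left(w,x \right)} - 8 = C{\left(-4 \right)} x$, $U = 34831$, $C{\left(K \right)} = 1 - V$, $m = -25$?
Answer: $70031$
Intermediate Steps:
$V = -3$ ($V = -8 + 5 = -3$)
$C{\left(K \right)} = 4$ ($C{\left(K \right)} = 1 - -3 = 1 + 3 = 4$)
$L{\left(w,x \right)} = 8 + 4 x$
$X{\left(z \right)} = -32 - 16 z$ ($X{\left(z \right)} = \left(8 + 4 z\right) \left(-4\right) = -32 - 16 z$)
$J{\left(D,h \right)} = 16 h \left(5 - D\right)$ ($J{\left(D,h \right)} = h \left(-32 - -48\right) \left(5 - D\right) = h \left(-32 + 48\right) \left(5 - D\right) = h 16 \left(5 - D\right) = 16 h \left(5 - D\right)$)
$J{\left(93,m \right)} + U = 16 \left(-25\right) \left(5 - 93\right) + 34831 = 16 \left(-25\right) \left(-88\right) + 34831 = 35200 + 34831 = 70031$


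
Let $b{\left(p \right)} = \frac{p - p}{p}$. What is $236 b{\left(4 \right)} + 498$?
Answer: $498$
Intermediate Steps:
$b{\left(p \right)} = 0$ ($b{\left(p \right)} = \frac{0}{p} = 0$)
$236 b{\left(4 \right)} + 498 = 236 \cdot 0 + 498 = 0 + 498 = 498$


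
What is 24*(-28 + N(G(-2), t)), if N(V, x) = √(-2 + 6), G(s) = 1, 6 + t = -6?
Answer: -624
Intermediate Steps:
t = -12 (t = -6 - 6 = -12)
N(V, x) = 2 (N(V, x) = √4 = 2)
24*(-28 + N(G(-2), t)) = 24*(-28 + 2) = 24*(-26) = -624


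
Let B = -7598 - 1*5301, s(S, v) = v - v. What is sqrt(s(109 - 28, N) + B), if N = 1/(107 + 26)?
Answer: I*sqrt(12899) ≈ 113.57*I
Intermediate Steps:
N = 1/133 ≈ 0.0075188
s(S, v) = 0
B = -12899 (B = -7598 - 5301 = -12899)
sqrt(s(109 - 28, N) + B) = sqrt(0 - 12899) = sqrt(-12899) = I*sqrt(12899)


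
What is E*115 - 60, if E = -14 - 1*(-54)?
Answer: 4540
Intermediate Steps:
E = 40 (E = -14 + 54 = 40)
E*115 - 60 = 40*115 - 60 = 4600 - 60 = 4540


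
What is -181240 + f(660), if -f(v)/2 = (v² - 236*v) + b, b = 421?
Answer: -741762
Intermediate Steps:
f(v) = -842 - 2*v² + 472*v (f(v) = -2*((v² - 236*v) + 421) = -2*(421 + v² - 236*v) = -842 - 2*v² + 472*v)
-181240 + f(660) = -181240 + (-842 - 2*660² + 472*660) = -181240 + (-842 - 2*435600 + 311520) = -181240 + (-842 - 871200 + 311520) = -181240 - 560522 = -741762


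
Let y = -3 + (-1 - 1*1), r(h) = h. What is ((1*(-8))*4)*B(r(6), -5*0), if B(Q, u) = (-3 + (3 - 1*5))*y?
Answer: -800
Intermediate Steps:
y = -5 (y = -3 + (-1 - 1) = -3 - 2 = -5)
B(Q, u) = 25 (B(Q, u) = (-3 + (3 - 1*5))*(-5) = (-3 + (3 - 5))*(-5) = (-3 - 2)*(-5) = -5*(-5) = 25)
((1*(-8))*4)*B(r(6), -5*0) = ((1*(-8))*4)*25 = -8*4*25 = -32*25 = -800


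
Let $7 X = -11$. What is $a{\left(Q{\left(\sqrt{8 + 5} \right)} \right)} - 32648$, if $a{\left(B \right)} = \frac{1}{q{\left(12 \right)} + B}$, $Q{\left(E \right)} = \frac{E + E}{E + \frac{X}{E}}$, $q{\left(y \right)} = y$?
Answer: $- \frac{18641968}{571} \approx -32648.0$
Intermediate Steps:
$X = - \frac{11}{7}$ ($X = \frac{1}{7} \left(-11\right) = - \frac{11}{7} \approx -1.5714$)
$Q{\left(E \right)} = \frac{2 E}{E - \frac{11}{7 E}}$ ($Q{\left(E \right)} = \frac{E + E}{E - \frac{11}{7 E}} = \frac{2 E}{E - \frac{11}{7 E}}$)
$a{\left(B \right)} = \frac{1}{12 + B}$
$a{\left(Q{\left(\sqrt{8 + 5} \right)} \right)} - 32648 = \frac{1}{12 + \frac{14 \left(\sqrt{8 + 5}\right)^{2}}{-11 + 7 \left(\sqrt{8 + 5}\right)^{2}}} - 32648 = \frac{1}{12 + \frac{14 \left(\sqrt{13}\right)^{2}}{-11 + 7 \left(\sqrt{13}\right)^{2}}} - 32648 = \frac{1}{12 + 14 \cdot 13 \frac{1}{-11 + 7 \cdot 13}} - 32648 = \frac{1}{12 + 14 \cdot 13 \frac{1}{-11 + 91}} - 32648 = \frac{1}{12 + 14 \cdot 13 \cdot \frac{1}{80}} - 32648 = \frac{1}{12 + \frac{91}{40}} - 32648 = \frac{1}{\frac{571}{40}} - 32648 = \frac{40}{571} - 32648 = - \frac{18641968}{571}$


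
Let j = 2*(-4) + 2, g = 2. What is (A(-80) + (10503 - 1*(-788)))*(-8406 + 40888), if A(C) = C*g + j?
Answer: 361362250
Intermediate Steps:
j = -6 (j = -8 + 2 = -6)
A(C) = -6 + 2*C (A(C) = C*2 - 6 = 2*C - 6 = -6 + 2*C)
(A(-80) + (10503 - 1*(-788)))*(-8406 + 40888) = ((-6 + 2*(-80)) + (10503 - 1*(-788)))*(-8406 + 40888) = ((-6 - 160) + (10503 + 788))*32482 = (-166 + 11291)*32482 = 11125*32482 = 361362250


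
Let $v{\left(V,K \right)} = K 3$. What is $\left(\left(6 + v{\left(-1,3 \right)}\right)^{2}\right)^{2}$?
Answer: $50625$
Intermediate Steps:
$v{\left(V,K \right)} = 3 K$
$\left(\left(6 + v{\left(-1,3 \right)}\right)^{2}\right)^{2} = \left(\left(6 + 3 \cdot 3\right)^{2}\right)^{2} = \left(\left(6 + 9\right)^{2}\right)^{2} = \left(15^{2}\right)^{2} = 225^{2} = 50625$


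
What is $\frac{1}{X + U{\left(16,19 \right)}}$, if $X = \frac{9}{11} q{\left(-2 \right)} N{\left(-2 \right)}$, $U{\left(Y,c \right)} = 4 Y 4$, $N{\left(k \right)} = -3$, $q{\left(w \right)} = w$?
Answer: $\frac{11}{2870} \approx 0.0038328$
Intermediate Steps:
$U{\left(Y,c \right)} = 16 Y$
$X = \frac{54}{11}$ ($X = \frac{9}{11} \left(-2\right) \left(-3\right) = \left(- \frac{18}{11}\right) \left(-3\right) = \frac{54}{11} \approx 4.9091$)
$\frac{1}{X + U{\left(16,19 \right)}} = \frac{1}{\frac{54}{11} + 16 \cdot 16} = \frac{1}{\frac{54}{11} + 256} = \frac{1}{\frac{2870}{11}} = \frac{11}{2870}$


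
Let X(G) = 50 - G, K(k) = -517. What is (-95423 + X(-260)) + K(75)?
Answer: -95630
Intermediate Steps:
(-95423 + X(-260)) + K(75) = (-95423 + (50 - 1*(-260))) - 517 = (-95423 + (50 + 260)) - 517 = (-95423 + 310) - 517 = -95113 - 517 = -95630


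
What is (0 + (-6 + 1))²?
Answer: 25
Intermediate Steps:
(0 + (-6 + 1))² = (0 - 5)² = (-5)² = 25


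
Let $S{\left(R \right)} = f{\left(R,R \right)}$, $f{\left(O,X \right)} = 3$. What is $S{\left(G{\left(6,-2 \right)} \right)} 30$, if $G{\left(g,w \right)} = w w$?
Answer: $90$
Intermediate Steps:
$G{\left(g,w \right)} = w^{2}$
$S{\left(R \right)} = 3$
$S{\left(G{\left(6,-2 \right)} \right)} 30 = 3 \cdot 30 = 90$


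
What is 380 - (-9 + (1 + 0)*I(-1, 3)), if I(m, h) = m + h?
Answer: 387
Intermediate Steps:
I(m, h) = h + m
380 - (-9 + (1 + 0)*I(-1, 3)) = 380 - (-9 + (1 + 0)*(3 - 1)) = 380 - (-9 + 1*2) = 380 - (-9 + 2) = 380 - 1*(-7) = 380 + 7 = 387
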